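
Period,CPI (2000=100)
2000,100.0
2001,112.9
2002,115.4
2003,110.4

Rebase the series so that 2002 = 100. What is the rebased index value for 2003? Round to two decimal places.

95.67

Rebased(2003) = 110.4 / 115.4 × 100 = 95.6672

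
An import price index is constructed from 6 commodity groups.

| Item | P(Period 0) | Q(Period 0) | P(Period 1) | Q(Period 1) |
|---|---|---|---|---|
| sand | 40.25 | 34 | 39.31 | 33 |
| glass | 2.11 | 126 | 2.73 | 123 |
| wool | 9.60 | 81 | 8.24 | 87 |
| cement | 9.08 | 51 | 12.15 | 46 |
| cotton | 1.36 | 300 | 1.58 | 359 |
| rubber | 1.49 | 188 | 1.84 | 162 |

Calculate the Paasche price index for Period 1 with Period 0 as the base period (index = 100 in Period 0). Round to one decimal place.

Paasche price index uses current-period quantities as weights.
ΣP(Period 1)·Q(Period 1) = 39.31×33 + 2.73×123 + 8.24×87 + 12.15×46 + 1.58×359 + 1.84×162 = 1297.23 + 335.79 + 716.88 + 558.9 + 567.22 + 298.08 = 3774.1
ΣP(Period 0)·Q(Period 1) = 40.25×33 + 2.11×123 + 9.60×87 + 9.08×46 + 1.36×359 + 1.49×162 = 1328.25 + 259.53 + 835.2 + 417.68 + 488.24 + 241.38 = 3570.28
Index = 3774.1 / 3570.28 × 100 = 105.7088

105.7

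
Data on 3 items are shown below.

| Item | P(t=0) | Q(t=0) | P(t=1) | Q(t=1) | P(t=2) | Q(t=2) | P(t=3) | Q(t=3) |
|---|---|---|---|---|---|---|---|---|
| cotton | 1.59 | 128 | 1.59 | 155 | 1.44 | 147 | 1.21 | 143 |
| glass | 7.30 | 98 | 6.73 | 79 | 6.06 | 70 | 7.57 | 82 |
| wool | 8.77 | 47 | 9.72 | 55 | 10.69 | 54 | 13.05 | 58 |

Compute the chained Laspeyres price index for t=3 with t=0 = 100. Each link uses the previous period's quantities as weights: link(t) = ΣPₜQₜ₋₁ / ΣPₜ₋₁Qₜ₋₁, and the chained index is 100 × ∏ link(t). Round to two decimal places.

113.44

Link t=0→t=1:
ΣP(t=1)Q(t=0) = 1.59×128 + 6.73×98 + 9.72×47 = 203.52 + 659.54 + 456.84 = 1319.9
ΣP(t=0)Q(t=0) = 1.59×128 + 7.30×98 + 8.77×47 = 203.52 + 715.4 + 412.19 = 1331.11
link = 1319.9/1331.11 = 0.991578
Link t=1→t=2:
ΣP(t=2)Q(t=1) = 1.44×155 + 6.06×79 + 10.69×55 = 223.2 + 478.74 + 587.95 = 1289.89
ΣP(t=1)Q(t=1) = 1.59×155 + 6.73×79 + 9.72×55 = 246.45 + 531.67 + 534.6 = 1312.72
link = 1289.89/1312.72 = 0.982609
Link t=2→t=3:
ΣP(t=3)Q(t=2) = 1.21×147 + 7.57×70 + 13.05×54 = 177.87 + 529.9 + 704.7 = 1412.47
ΣP(t=2)Q(t=2) = 1.44×147 + 6.06×70 + 10.69×54 = 211.68 + 424.2 + 577.26 = 1213.14
link = 1412.47/1213.14 = 1.164309
Chained index = 100 × 0.991578 × 0.982609 × 1.164309 = 113.4425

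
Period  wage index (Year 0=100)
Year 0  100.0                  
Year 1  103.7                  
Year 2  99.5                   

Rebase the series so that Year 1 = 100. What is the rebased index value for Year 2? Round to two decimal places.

Rebased(Year 2) = 99.5 / 103.7 × 100 = 95.9499

95.95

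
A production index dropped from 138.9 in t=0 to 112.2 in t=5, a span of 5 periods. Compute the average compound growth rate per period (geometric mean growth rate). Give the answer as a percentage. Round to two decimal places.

-4.18%

Growth factor = (112.2/138.9)^(1/5) = (0.807775)^(1/5) = 0.958204
Growth rate = 0.958204 − 1 = -0.041796 = -4.1796%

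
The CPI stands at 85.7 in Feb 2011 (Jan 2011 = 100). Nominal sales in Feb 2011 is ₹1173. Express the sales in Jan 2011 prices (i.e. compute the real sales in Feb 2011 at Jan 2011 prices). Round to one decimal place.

Real = Nominal ÷ (Index/100) = 1173 ÷ (85.7/100)
     = 1173 ÷ 0.857 = 1368.7281

1368.7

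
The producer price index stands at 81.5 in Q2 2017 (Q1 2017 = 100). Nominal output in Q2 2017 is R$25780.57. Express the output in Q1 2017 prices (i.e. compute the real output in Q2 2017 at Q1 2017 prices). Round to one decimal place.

31632.6

Real = Nominal ÷ (Index/100) = 25780.57 ÷ (81.5/100)
     = 25780.57 ÷ 0.815 = 31632.6012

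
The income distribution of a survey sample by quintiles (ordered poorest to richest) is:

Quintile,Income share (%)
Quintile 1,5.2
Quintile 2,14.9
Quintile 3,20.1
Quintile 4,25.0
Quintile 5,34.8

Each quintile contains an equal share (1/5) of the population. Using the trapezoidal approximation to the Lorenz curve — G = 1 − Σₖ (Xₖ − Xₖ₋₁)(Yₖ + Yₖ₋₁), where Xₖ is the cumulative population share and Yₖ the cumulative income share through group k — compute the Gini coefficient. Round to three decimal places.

0.277

Cumulative income shares Yₖ: 0.0520, 0.2010, 0.4020, 0.6520, 1.0000
Σ (Xₖ−Xₖ₋₁)(Yₖ+Yₖ₋₁) = (1/5)(0.0520+0.0000) + (1/5)(0.2010+0.0520) + (1/5)(0.4020+0.2010) + (1/5)(0.6520+0.4020) + (1/5)(1.0000+0.6520)
  = 0.0104 + 0.0506 + 0.1206 + 0.2108 + 0.3304 = 0.7228
G = 1 − 0.7228 = 0.2772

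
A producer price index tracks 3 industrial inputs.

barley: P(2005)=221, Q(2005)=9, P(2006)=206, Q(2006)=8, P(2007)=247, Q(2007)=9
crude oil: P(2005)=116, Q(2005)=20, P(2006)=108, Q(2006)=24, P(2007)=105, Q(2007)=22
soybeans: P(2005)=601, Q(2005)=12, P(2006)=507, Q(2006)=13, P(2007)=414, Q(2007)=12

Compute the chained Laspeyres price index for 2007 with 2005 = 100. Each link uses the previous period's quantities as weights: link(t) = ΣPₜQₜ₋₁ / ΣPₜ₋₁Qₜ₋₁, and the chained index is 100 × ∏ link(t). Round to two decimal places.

79.94

Link 2005→2006:
ΣP(2006)Q(2005) = 206×9 + 108×20 + 507×12 = 1854 + 2160 + 6084 = 10098
ΣP(2005)Q(2005) = 221×9 + 116×20 + 601×12 = 1989 + 2320 + 7212 = 11521
link = 10098/11521 = 0.876486
Link 2006→2007:
ΣP(2007)Q(2006) = 247×8 + 105×24 + 414×13 = 1976 + 2520 + 5382 = 9878
ΣP(2006)Q(2006) = 206×8 + 108×24 + 507×13 = 1648 + 2592 + 6591 = 10831
link = 9878/10831 = 0.912012
Chained index = 100 × 0.876486 × 0.912012 = 79.9366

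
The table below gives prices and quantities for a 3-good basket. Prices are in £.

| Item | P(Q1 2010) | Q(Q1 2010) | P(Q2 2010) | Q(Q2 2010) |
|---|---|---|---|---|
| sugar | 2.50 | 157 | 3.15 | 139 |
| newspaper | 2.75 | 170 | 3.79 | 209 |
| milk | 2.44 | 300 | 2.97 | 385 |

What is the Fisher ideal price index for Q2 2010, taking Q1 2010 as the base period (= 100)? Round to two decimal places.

Laspeyres component (base-period weights):
ΣP(Q2 2010)Q(Q1 2010) = 3.15×157 + 3.79×170 + 2.97×300 = 494.55 + 644.3 + 891 = 2029.85
ΣP(Q1 2010)Q(Q1 2010) = 2.50×157 + 2.75×170 + 2.44×300 = 392.5 + 467.5 + 732 = 1592
L = 2029.85 / 1592 × 100 = 127.5031
Paasche component (current-period weights):
ΣP(Q2 2010)Q(Q2 2010) = 3.15×139 + 3.79×209 + 2.97×385 = 437.85 + 792.11 + 1143.45 = 2373.41
ΣP(Q1 2010)Q(Q2 2010) = 2.50×139 + 2.75×209 + 2.44×385 = 347.5 + 574.75 + 939.4 = 1861.65
P = 2373.41 / 1861.65 × 100 = 127.4896
Fisher = √(L × P) = √(127.5031 × 127.4896) = 127.4964

127.50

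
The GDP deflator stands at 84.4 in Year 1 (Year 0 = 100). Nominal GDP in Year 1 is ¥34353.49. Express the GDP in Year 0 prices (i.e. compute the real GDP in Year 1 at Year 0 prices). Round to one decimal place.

40703.2

Real = Nominal ÷ (Index/100) = 34353.49 ÷ (84.4/100)
     = 34353.49 ÷ 0.844 = 40703.1872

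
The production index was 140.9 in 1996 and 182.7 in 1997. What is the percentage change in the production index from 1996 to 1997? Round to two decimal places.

29.67%

Change = (182.7 − 140.9) / 140.9 × 100
       = 41.8 / 140.9 × 100 = 29.6664%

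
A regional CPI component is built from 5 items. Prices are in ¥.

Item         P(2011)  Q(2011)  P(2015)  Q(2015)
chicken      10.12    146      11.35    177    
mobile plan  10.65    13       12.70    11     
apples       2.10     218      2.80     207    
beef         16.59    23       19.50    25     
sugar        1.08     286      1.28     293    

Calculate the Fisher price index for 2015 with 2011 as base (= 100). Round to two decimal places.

Laspeyres component (base-period weights):
ΣP(2015)Q(2011) = 11.35×146 + 12.70×13 + 2.80×218 + 19.50×23 + 1.28×286 = 1657.1 + 165.1 + 610.4 + 448.5 + 366.08 = 3247.18
ΣP(2011)Q(2011) = 10.12×146 + 10.65×13 + 2.10×218 + 16.59×23 + 1.08×286 = 1477.52 + 138.45 + 457.8 + 381.57 + 308.88 = 2764.22
L = 3247.18 / 2764.22 × 100 = 117.4718
Paasche component (current-period weights):
ΣP(2015)Q(2015) = 11.35×177 + 12.70×11 + 2.80×207 + 19.50×25 + 1.28×293 = 2008.95 + 139.7 + 579.6 + 487.5 + 375.04 = 3590.79
ΣP(2011)Q(2015) = 10.12×177 + 10.65×11 + 2.10×207 + 16.59×25 + 1.08×293 = 1791.24 + 117.15 + 434.7 + 414.75 + 316.44 = 3074.28
P = 3590.79 / 3074.28 × 100 = 116.8010
Fisher = √(L × P) = √(117.4718 × 116.8010) = 117.1359

117.14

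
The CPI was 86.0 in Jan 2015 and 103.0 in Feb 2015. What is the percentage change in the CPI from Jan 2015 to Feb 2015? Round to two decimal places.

Change = (103.0 − 86.0) / 86.0 × 100
       = 17.0 / 86.0 × 100 = 19.7674%

19.77%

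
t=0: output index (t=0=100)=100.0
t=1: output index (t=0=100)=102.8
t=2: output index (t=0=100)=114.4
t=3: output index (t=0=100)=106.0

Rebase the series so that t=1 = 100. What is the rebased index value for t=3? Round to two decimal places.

103.11

Rebased(t=3) = 106.0 / 102.8 × 100 = 103.1128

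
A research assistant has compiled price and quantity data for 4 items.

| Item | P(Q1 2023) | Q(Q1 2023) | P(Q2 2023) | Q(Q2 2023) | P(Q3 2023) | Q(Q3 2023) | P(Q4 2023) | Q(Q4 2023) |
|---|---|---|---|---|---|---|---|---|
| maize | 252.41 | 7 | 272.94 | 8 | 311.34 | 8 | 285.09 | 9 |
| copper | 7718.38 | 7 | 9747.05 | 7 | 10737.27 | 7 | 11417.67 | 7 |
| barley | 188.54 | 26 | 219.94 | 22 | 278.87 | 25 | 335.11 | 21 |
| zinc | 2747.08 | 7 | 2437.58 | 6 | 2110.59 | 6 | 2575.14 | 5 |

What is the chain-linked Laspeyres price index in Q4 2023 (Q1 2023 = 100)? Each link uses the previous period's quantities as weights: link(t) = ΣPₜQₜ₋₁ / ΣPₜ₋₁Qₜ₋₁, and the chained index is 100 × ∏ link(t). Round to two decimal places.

Link Q1 2023→Q2 2023:
ΣP(Q2 2023)Q(Q1 2023) = 272.94×7 + 9747.05×7 + 219.94×26 + 2437.58×7 = 1910.58 + 68229.35 + 5718.44 + 17063.06 = 92921.43
ΣP(Q1 2023)Q(Q1 2023) = 252.41×7 + 7718.38×7 + 188.54×26 + 2747.08×7 = 1766.87 + 54028.66 + 4902.04 + 19229.56 = 79927.13
link = 92921.43/79927.13 = 1.162577
Link Q2 2023→Q3 2023:
ΣP(Q3 2023)Q(Q2 2023) = 311.34×8 + 10737.27×7 + 278.87×22 + 2110.59×6 = 2490.72 + 75160.89 + 6135.14 + 12663.54 = 96450.29
ΣP(Q2 2023)Q(Q2 2023) = 272.94×8 + 9747.05×7 + 219.94×22 + 2437.58×6 = 2183.52 + 68229.35 + 4838.68 + 14625.48 = 89877.03
link = 96450.29/89877.03 = 1.073136
Link Q3 2023→Q4 2023:
ΣP(Q4 2023)Q(Q3 2023) = 285.09×8 + 11417.67×7 + 335.11×25 + 2575.14×6 = 2280.72 + 79923.69 + 8377.75 + 15450.84 = 106033
ΣP(Q3 2023)Q(Q3 2023) = 311.34×8 + 10737.27×7 + 278.87×25 + 2110.59×6 = 2490.72 + 75160.89 + 6971.75 + 12663.54 = 97286.9
link = 106033/97286.9 = 1.089900
Chained index = 100 × 1.162577 × 1.073136 × 1.089900 = 135.9763

135.98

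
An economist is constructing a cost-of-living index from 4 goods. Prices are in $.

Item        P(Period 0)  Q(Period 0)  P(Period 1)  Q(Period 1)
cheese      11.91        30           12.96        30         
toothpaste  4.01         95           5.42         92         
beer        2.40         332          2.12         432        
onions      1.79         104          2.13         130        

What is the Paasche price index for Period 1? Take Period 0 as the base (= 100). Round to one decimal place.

Paasche price index uses current-period quantities as weights.
ΣP(Period 1)·Q(Period 1) = 12.96×30 + 5.42×92 + 2.12×432 + 2.13×130 = 388.8 + 498.64 + 915.84 + 276.9 = 2080.18
ΣP(Period 0)·Q(Period 1) = 11.91×30 + 4.01×92 + 2.40×432 + 1.79×130 = 357.3 + 368.92 + 1036.8 + 232.7 = 1995.72
Index = 2080.18 / 1995.72 × 100 = 104.2321

104.2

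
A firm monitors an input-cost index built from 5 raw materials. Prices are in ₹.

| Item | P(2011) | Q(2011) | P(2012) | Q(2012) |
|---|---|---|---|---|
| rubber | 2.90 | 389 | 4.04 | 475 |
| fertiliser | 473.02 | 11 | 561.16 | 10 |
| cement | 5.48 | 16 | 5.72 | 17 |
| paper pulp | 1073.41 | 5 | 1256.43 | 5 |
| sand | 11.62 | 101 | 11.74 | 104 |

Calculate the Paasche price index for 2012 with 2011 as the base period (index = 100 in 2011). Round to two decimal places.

Paasche price index uses current-period quantities as weights.
ΣP(2012)·Q(2012) = 4.04×475 + 561.16×10 + 5.72×17 + 1256.43×5 + 11.74×104 = 1919 + 5611.6 + 97.24 + 6282.15 + 1220.96 = 15130.95
ΣP(2011)·Q(2012) = 2.90×475 + 473.02×10 + 5.48×17 + 1073.41×5 + 11.62×104 = 1377.5 + 4730.2 + 93.16 + 5367.05 + 1208.48 = 12776.39
Index = 15130.95 / 12776.39 × 100 = 118.4290

118.43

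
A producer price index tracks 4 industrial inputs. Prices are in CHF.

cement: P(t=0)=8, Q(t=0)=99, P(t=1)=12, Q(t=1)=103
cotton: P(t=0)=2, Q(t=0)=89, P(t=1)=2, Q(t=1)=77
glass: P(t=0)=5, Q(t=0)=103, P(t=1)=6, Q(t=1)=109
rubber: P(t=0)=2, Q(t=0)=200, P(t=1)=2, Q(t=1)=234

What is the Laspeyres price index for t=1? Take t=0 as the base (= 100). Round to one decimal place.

Laspeyres price index uses base-period quantities as weights.
ΣP(t=1)·Q(t=0) = 12×99 + 2×89 + 6×103 + 2×200 = 1188 + 178 + 618 + 400 = 2384
ΣP(t=0)·Q(t=0) = 8×99 + 2×89 + 5×103 + 2×200 = 792 + 178 + 515 + 400 = 1885
Index = 2384 / 1885 × 100 = 126.4721

126.5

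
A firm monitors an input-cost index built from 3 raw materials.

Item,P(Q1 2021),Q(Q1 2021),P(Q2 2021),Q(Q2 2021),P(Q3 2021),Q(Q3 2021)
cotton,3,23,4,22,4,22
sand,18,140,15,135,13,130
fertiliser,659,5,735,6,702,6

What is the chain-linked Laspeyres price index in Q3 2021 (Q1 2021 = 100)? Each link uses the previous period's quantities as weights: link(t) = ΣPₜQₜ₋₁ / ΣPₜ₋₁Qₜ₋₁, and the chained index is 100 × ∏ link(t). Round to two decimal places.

92.56

Link Q1 2021→Q2 2021:
ΣP(Q2 2021)Q(Q1 2021) = 4×23 + 15×140 + 735×5 = 92 + 2100 + 3675 = 5867
ΣP(Q1 2021)Q(Q1 2021) = 3×23 + 18×140 + 659×5 = 69 + 2520 + 3295 = 5884
link = 5867/5884 = 0.997111
Link Q2 2021→Q3 2021:
ΣP(Q3 2021)Q(Q2 2021) = 4×22 + 13×135 + 702×6 = 88 + 1755 + 4212 = 6055
ΣP(Q2 2021)Q(Q2 2021) = 4×22 + 15×135 + 735×6 = 88 + 2025 + 4410 = 6523
link = 6055/6523 = 0.928254
Chained index = 100 × 0.997111 × 0.928254 = 92.5572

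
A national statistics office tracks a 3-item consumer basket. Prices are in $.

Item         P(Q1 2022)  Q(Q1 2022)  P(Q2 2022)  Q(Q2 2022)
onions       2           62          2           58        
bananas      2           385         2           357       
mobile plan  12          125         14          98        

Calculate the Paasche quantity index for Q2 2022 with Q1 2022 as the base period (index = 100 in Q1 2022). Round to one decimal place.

Paasche quantity index uses current-period prices as weights.
ΣP(Q2 2022)·Q(Q2 2022) = 2×58 + 2×357 + 14×98 = 116 + 714 + 1372 = 2202
ΣP(Q2 2022)·Q(Q1 2022) = 2×62 + 2×385 + 14×125 = 124 + 770 + 1750 = 2644
Index = 2202 / 2644 × 100 = 83.2829

83.3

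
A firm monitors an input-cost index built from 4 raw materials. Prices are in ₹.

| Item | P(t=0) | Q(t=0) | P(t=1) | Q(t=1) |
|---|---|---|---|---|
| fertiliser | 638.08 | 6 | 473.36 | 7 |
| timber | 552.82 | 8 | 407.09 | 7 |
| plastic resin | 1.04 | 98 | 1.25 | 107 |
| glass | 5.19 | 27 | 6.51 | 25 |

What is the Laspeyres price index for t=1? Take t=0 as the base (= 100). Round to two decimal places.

Laspeyres price index uses base-period quantities as weights.
ΣP(t=1)·Q(t=0) = 473.36×6 + 407.09×8 + 1.25×98 + 6.51×27 = 2840.16 + 3256.72 + 122.5 + 175.77 = 6395.15
ΣP(t=0)·Q(t=0) = 638.08×6 + 552.82×8 + 1.04×98 + 5.19×27 = 3828.48 + 4422.56 + 101.92 + 140.13 = 8493.09
Index = 6395.15 / 8493.09 × 100 = 75.2983

75.30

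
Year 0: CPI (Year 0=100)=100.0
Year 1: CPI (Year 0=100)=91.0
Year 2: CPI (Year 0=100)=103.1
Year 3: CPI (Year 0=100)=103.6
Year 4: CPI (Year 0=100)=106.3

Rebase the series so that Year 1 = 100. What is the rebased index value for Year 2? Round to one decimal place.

113.3

Rebased(Year 2) = 103.1 / 91.0 × 100 = 113.2967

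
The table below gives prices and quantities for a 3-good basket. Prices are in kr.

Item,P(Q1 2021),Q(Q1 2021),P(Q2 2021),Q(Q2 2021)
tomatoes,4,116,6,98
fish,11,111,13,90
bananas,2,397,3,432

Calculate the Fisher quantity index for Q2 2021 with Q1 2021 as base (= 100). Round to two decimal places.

Laspeyres component (base-period weights):
ΣP(Q1 2021)Q(Q2 2021) = 4×98 + 11×90 + 2×432 = 392 + 990 + 864 = 2246
ΣP(Q1 2021)Q(Q1 2021) = 4×116 + 11×111 + 2×397 = 464 + 1221 + 794 = 2479
L = 2246 / 2479 × 100 = 90.6010
Paasche component (current-period weights):
ΣP(Q2 2021)Q(Q2 2021) = 6×98 + 13×90 + 3×432 = 588 + 1170 + 1296 = 3054
ΣP(Q2 2021)Q(Q1 2021) = 6×116 + 13×111 + 3×397 = 696 + 1443 + 1191 = 3330
P = 3054 / 3330 × 100 = 91.7117
Fisher = √(L × P) = √(90.6010 × 91.7117) = 91.1547

91.15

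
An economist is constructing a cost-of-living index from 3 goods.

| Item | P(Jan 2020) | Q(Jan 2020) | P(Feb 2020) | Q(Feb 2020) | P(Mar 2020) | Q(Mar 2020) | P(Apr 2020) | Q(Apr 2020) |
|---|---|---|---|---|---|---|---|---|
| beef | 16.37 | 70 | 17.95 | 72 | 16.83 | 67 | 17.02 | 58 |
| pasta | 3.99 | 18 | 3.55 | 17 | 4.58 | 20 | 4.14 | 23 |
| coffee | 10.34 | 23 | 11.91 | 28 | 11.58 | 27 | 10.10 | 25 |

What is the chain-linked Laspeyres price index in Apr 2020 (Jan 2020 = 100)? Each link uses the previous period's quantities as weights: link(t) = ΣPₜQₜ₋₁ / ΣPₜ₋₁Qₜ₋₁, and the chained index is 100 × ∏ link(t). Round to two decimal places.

Link Jan 2020→Feb 2020:
ΣP(Feb 2020)Q(Jan 2020) = 17.95×70 + 3.55×18 + 11.91×23 = 1256.5 + 63.9 + 273.93 = 1594.33
ΣP(Jan 2020)Q(Jan 2020) = 16.37×70 + 3.99×18 + 10.34×23 = 1145.9 + 71.82 + 237.82 = 1455.54
link = 1594.33/1455.54 = 1.095353
Link Feb 2020→Mar 2020:
ΣP(Mar 2020)Q(Feb 2020) = 16.83×72 + 4.58×17 + 11.58×28 = 1211.76 + 77.86 + 324.24 = 1613.86
ΣP(Feb 2020)Q(Feb 2020) = 17.95×72 + 3.55×17 + 11.91×28 = 1292.4 + 60.35 + 333.48 = 1686.23
link = 1613.86/1686.23 = 0.957082
Link Mar 2020→Apr 2020:
ΣP(Apr 2020)Q(Mar 2020) = 17.02×67 + 4.14×20 + 10.10×27 = 1140.34 + 82.8 + 272.7 = 1495.84
ΣP(Mar 2020)Q(Mar 2020) = 16.83×67 + 4.58×20 + 11.58×27 = 1127.61 + 91.6 + 312.66 = 1531.87
link = 1495.84/1531.87 = 0.976480
Chained index = 100 × 1.095353 × 0.957082 × 0.976480 = 102.3685

102.37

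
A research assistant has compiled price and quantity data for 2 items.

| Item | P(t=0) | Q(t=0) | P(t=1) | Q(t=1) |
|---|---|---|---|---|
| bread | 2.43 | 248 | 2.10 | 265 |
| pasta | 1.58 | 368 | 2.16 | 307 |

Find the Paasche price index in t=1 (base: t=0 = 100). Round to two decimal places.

Paasche price index uses current-period quantities as weights.
ΣP(t=1)·Q(t=1) = 2.10×265 + 2.16×307 = 556.5 + 663.12 = 1219.62
ΣP(t=0)·Q(t=1) = 2.43×265 + 1.58×307 = 643.95 + 485.06 = 1129.01
Index = 1219.62 / 1129.01 × 100 = 108.0256

108.03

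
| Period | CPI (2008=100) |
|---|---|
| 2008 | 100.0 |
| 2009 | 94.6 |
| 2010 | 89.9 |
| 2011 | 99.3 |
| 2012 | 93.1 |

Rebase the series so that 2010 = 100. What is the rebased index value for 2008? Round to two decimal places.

Rebased(2008) = 100.0 / 89.9 × 100 = 111.2347

111.23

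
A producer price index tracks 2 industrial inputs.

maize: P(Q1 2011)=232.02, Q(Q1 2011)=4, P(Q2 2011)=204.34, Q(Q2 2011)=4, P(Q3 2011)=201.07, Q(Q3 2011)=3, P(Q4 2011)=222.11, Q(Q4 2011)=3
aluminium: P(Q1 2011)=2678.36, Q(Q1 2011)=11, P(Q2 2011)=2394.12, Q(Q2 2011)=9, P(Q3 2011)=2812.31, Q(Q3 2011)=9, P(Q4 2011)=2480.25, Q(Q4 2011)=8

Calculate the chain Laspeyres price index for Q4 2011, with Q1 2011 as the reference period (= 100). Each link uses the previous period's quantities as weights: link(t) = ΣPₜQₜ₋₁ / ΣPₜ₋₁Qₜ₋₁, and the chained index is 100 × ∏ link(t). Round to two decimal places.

Link Q1 2011→Q2 2011:
ΣP(Q2 2011)Q(Q1 2011) = 204.34×4 + 2394.12×11 = 817.36 + 26335.32 = 27152.68
ΣP(Q1 2011)Q(Q1 2011) = 232.02×4 + 2678.36×11 = 928.08 + 29461.96 = 30390.04
link = 27152.68/30390.04 = 0.893473
Link Q2 2011→Q3 2011:
ΣP(Q3 2011)Q(Q2 2011) = 201.07×4 + 2812.31×9 = 804.28 + 25310.79 = 26115.07
ΣP(Q2 2011)Q(Q2 2011) = 204.34×4 + 2394.12×9 = 817.36 + 21547.08 = 22364.44
link = 26115.07/22364.44 = 1.167705
Link Q3 2011→Q4 2011:
ΣP(Q4 2011)Q(Q3 2011) = 222.11×3 + 2480.25×9 = 666.33 + 22322.25 = 22988.58
ΣP(Q3 2011)Q(Q3 2011) = 201.07×3 + 2812.31×9 = 603.21 + 25310.79 = 25914
link = 22988.58/25914 = 0.887110
Chained index = 100 × 0.893473 × 1.167705 × 0.887110 = 92.5534

92.55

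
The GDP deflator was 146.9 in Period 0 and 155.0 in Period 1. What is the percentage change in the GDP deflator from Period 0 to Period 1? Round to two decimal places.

5.51%

Change = (155.0 − 146.9) / 146.9 × 100
       = 8.1 / 146.9 × 100 = 5.5140%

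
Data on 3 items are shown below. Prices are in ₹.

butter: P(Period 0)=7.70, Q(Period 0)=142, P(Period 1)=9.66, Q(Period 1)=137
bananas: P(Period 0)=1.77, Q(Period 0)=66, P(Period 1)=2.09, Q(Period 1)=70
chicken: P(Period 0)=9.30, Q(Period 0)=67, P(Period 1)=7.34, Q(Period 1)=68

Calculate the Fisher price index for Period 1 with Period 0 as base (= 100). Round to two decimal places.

108.94

Laspeyres component (base-period weights):
ΣP(Period 1)Q(Period 0) = 9.66×142 + 2.09×66 + 7.34×67 = 1371.72 + 137.94 + 491.78 = 2001.44
ΣP(Period 0)Q(Period 0) = 7.70×142 + 1.77×66 + 9.30×67 = 1093.4 + 116.82 + 623.1 = 1833.32
L = 2001.44 / 1833.32 × 100 = 109.1702
Paasche component (current-period weights):
ΣP(Period 1)Q(Period 1) = 9.66×137 + 2.09×70 + 7.34×68 = 1323.42 + 146.3 + 499.12 = 1968.84
ΣP(Period 0)Q(Period 1) = 7.70×137 + 1.77×70 + 9.30×68 = 1054.9 + 123.9 + 632.4 = 1811.2
P = 1968.84 / 1811.2 × 100 = 108.7036
Fisher = √(L × P) = √(109.1702 × 108.7036) = 108.9367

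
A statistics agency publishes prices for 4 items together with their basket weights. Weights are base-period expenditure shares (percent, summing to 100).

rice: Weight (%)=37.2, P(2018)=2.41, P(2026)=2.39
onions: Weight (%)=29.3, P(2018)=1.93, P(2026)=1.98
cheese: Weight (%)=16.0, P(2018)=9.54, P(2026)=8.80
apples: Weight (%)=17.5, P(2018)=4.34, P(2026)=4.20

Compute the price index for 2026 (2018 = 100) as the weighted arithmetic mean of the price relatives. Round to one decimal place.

rice: 37.2 × (2.39/2.41) = 37.2 × 0.991701 = 36.8913
onions: 29.3 × (1.98/1.93) = 29.3 × 1.025907 = 30.0591
cheese: 16.0 × (8.80/9.54) = 16.0 × 0.922432 = 14.7589
apples: 17.5 × (4.20/4.34) = 17.5 × 0.967742 = 16.9355
Index = Σ wᵢ·(p₁ᵢ/p₀ᵢ) = 36.8913 + 30.0591 + 14.7589 + 16.9355 = 98.6447

98.6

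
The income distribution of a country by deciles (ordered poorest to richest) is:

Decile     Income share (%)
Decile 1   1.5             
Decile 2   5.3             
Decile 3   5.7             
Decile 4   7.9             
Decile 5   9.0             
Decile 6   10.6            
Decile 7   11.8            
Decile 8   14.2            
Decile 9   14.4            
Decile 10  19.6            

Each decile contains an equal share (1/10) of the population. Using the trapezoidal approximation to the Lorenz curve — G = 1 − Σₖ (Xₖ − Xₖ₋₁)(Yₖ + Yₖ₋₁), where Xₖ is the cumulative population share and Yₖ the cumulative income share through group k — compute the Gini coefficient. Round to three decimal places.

0.282

Cumulative income shares Yₖ: 0.0150, 0.0680, 0.1250, 0.2040, 0.2940, 0.4000, 0.5180, 0.6600, 0.8040, 1.0000
Σ (Xₖ−Xₖ₋₁)(Yₖ+Yₖ₋₁) = (1/10)(0.0150+0.0000) + (1/10)(0.0680+0.0150) + (1/10)(0.1250+0.0680) + (1/10)(0.2040+0.1250) + (1/10)(0.2940+0.2040) + (1/10)(0.4000+0.2940) + (1/10)(0.5180+0.4000) + (1/10)(0.6600+0.5180) + (1/10)(0.8040+0.6600) + (1/10)(1.0000+0.8040)
  = 0.0015 + 0.0083 + 0.0193 + 0.0329 + 0.0498 + 0.0694 + 0.0918 + 0.1178 + 0.1464 + 0.1804 = 0.7176
G = 1 − 0.7176 = 0.2824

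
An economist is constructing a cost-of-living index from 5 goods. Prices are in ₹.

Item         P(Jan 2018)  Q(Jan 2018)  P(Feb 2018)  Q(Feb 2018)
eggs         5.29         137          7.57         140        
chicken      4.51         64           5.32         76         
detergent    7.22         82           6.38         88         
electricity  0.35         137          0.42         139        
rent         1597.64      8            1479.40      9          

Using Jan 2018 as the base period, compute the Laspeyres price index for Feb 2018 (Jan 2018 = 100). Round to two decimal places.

Laspeyres price index uses base-period quantities as weights.
ΣP(Feb 2018)·Q(Jan 2018) = 7.57×137 + 5.32×64 + 6.38×82 + 0.42×137 + 1479.40×8 = 1037.09 + 340.48 + 523.16 + 57.54 + 11835.2 = 13793.47
ΣP(Jan 2018)·Q(Jan 2018) = 5.29×137 + 4.51×64 + 7.22×82 + 0.35×137 + 1597.64×8 = 724.73 + 288.64 + 592.04 + 47.95 + 12781.12 = 14434.48
Index = 13793.47 / 14434.48 × 100 = 95.5592

95.56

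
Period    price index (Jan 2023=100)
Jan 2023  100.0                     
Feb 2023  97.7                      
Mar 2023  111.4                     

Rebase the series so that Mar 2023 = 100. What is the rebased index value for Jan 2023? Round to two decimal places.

89.77

Rebased(Jan 2023) = 100.0 / 111.4 × 100 = 89.7666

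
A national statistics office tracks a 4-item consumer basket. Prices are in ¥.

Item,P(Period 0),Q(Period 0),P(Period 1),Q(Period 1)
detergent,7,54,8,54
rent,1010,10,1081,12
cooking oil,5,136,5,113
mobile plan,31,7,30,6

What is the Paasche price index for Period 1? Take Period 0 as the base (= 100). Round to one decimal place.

106.8

Paasche price index uses current-period quantities as weights.
ΣP(Period 1)·Q(Period 1) = 8×54 + 1081×12 + 5×113 + 30×6 = 432 + 12972 + 565 + 180 = 14149
ΣP(Period 0)·Q(Period 1) = 7×54 + 1010×12 + 5×113 + 31×6 = 378 + 12120 + 565 + 186 = 13249
Index = 14149 / 13249 × 100 = 106.7930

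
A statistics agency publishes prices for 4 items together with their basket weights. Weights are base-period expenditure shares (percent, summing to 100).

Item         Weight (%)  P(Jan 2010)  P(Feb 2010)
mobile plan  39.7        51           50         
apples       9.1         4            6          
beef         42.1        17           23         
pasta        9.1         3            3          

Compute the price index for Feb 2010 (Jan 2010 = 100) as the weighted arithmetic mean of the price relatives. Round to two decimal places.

118.63

mobile plan: 39.7 × (50/51) = 39.7 × 0.980392 = 38.9216
apples: 9.1 × (6/4) = 9.1 × 1.500000 = 13.6500
beef: 42.1 × (23/17) = 42.1 × 1.352941 = 56.9588
pasta: 9.1 × (3/3) = 9.1 × 1.000000 = 9.1000
Index = Σ wᵢ·(p₁ᵢ/p₀ᵢ) = 38.9216 + 13.6500 + 56.9588 + 9.1000 = 118.6304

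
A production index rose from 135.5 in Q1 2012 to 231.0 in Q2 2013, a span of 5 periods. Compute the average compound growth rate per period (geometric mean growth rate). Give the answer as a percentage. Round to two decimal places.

11.26%

Growth factor = (231.0/135.5)^(1/5) = (1.704797)^(1/5) = 1.112588
Growth rate = 1.112588 − 1 = 0.112588 = 11.2588%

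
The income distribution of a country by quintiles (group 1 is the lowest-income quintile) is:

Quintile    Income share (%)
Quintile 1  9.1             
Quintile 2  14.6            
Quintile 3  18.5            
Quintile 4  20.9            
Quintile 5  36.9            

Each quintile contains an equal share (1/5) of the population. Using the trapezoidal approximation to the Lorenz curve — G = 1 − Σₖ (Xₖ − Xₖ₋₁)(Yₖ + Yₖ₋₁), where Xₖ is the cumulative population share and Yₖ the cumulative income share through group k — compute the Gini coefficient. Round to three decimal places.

Cumulative income shares Yₖ: 0.0910, 0.2370, 0.4220, 0.6310, 1.0000
Σ (Xₖ−Xₖ₋₁)(Yₖ+Yₖ₋₁) = (1/5)(0.0910+0.0000) + (1/5)(0.2370+0.0910) + (1/5)(0.4220+0.2370) + (1/5)(0.6310+0.4220) + (1/5)(1.0000+0.6310)
  = 0.0182 + 0.0656 + 0.1318 + 0.2106 + 0.3262 = 0.7524
G = 1 − 0.7524 = 0.2476

0.248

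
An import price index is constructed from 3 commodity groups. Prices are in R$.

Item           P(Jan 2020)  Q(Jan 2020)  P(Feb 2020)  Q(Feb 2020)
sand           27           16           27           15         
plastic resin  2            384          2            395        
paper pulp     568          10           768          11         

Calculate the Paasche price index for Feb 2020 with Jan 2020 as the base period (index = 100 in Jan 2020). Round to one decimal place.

129.6

Paasche price index uses current-period quantities as weights.
ΣP(Feb 2020)·Q(Feb 2020) = 27×15 + 2×395 + 768×11 = 405 + 790 + 8448 = 9643
ΣP(Jan 2020)·Q(Feb 2020) = 27×15 + 2×395 + 568×11 = 405 + 790 + 6248 = 7443
Index = 9643 / 7443 × 100 = 129.5580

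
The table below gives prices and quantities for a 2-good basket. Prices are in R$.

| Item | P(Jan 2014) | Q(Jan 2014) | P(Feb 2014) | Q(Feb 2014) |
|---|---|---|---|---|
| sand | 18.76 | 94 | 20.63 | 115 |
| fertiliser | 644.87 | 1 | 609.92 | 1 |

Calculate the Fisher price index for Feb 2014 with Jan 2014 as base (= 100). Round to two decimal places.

Laspeyres component (base-period weights):
ΣP(Feb 2014)Q(Jan 2014) = 20.63×94 + 609.92×1 = 1939.22 + 609.92 = 2549.14
ΣP(Jan 2014)Q(Jan 2014) = 18.76×94 + 644.87×1 = 1763.44 + 644.87 = 2408.31
L = 2549.14 / 2408.31 × 100 = 105.8477
Paasche component (current-period weights):
ΣP(Feb 2014)Q(Feb 2014) = 20.63×115 + 609.92×1 = 2372.45 + 609.92 = 2982.37
ΣP(Jan 2014)Q(Feb 2014) = 18.76×115 + 644.87×1 = 2157.4 + 644.87 = 2802.27
P = 2982.37 / 2802.27 × 100 = 106.4269
Fisher = √(L × P) = √(105.8477 × 106.4269) = 106.1369

106.14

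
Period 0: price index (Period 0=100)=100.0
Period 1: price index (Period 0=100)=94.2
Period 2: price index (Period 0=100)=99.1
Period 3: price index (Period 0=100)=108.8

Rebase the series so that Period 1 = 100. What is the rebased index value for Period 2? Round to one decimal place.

105.2

Rebased(Period 2) = 99.1 / 94.2 × 100 = 105.2017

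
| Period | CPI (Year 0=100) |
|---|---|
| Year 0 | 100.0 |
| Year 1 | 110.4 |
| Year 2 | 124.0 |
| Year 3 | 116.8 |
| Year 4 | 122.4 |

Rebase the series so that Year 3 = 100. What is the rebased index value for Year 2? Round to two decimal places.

Rebased(Year 2) = 124.0 / 116.8 × 100 = 106.1644

106.16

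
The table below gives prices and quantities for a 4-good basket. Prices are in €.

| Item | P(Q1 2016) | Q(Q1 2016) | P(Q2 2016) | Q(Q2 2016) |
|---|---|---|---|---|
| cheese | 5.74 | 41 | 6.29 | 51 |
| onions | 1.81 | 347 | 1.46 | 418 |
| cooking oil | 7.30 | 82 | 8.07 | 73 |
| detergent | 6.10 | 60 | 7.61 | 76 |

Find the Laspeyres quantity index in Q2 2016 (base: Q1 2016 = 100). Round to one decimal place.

111.9

Laspeyres quantity index uses base-period prices as weights.
ΣP(Q1 2016)·Q(Q2 2016) = 5.74×51 + 1.81×418 + 7.30×73 + 6.10×76 = 292.74 + 756.58 + 532.9 + 463.6 = 2045.82
ΣP(Q1 2016)·Q(Q1 2016) = 5.74×41 + 1.81×347 + 7.30×82 + 6.10×60 = 235.34 + 628.07 + 598.6 + 366 = 1828.01
Index = 2045.82 / 1828.01 × 100 = 111.9151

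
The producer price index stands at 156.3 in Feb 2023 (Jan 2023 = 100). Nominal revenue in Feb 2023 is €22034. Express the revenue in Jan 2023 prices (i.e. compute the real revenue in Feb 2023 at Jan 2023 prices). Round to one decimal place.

Real = Nominal ÷ (Index/100) = 22034 ÷ (156.3/100)
     = 22034 ÷ 1.563 = 14097.2489

14097.2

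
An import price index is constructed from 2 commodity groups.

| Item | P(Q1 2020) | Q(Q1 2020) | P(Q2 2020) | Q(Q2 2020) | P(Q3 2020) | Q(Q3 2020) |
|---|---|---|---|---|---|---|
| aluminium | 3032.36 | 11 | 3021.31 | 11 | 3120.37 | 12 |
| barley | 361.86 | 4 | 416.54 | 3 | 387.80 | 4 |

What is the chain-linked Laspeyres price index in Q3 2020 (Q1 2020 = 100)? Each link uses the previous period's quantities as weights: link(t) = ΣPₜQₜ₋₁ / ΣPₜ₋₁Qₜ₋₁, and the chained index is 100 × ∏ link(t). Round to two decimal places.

103.20

Link Q1 2020→Q2 2020:
ΣP(Q2 2020)Q(Q1 2020) = 3021.31×11 + 416.54×4 = 33234.41 + 1666.16 = 34900.57
ΣP(Q1 2020)Q(Q1 2020) = 3032.36×11 + 361.86×4 = 33355.96 + 1447.44 = 34803.4
link = 34900.57/34803.4 = 1.002792
Link Q2 2020→Q3 2020:
ΣP(Q3 2020)Q(Q2 2020) = 3120.37×11 + 387.80×3 = 34324.07 + 1163.4 = 35487.47
ΣP(Q2 2020)Q(Q2 2020) = 3021.31×11 + 416.54×3 = 33234.41 + 1249.62 = 34484.03
link = 35487.47/34484.03 = 1.029099
Chained index = 100 × 1.002792 × 1.029099 = 103.1972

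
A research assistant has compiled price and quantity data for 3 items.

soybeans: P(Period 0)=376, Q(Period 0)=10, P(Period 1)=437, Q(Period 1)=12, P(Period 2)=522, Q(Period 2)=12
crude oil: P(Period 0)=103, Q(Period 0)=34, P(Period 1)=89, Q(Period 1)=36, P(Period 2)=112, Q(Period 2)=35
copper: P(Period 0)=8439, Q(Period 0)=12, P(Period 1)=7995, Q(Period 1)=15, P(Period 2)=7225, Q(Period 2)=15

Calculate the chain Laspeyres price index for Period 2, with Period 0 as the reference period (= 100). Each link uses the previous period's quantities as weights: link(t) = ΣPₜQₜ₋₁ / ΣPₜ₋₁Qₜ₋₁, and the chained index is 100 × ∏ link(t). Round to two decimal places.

88.02

Link Period 0→Period 1:
ΣP(Period 1)Q(Period 0) = 437×10 + 89×34 + 7995×12 = 4370 + 3026 + 95940 = 103336
ΣP(Period 0)Q(Period 0) = 376×10 + 103×34 + 8439×12 = 3760 + 3502 + 101268 = 108530
link = 103336/108530 = 0.952142
Link Period 1→Period 2:
ΣP(Period 2)Q(Period 1) = 522×12 + 112×36 + 7225×15 = 6264 + 4032 + 108375 = 118671
ΣP(Period 1)Q(Period 1) = 437×12 + 89×36 + 7995×15 = 5244 + 3204 + 119925 = 128373
link = 118671/128373 = 0.924423
Chained index = 100 × 0.952142 × 0.924423 = 88.0183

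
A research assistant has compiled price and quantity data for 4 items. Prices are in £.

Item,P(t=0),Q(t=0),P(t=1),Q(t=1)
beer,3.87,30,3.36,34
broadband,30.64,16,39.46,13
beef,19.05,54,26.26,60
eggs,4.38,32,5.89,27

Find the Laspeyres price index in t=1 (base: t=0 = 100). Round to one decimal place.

Laspeyres price index uses base-period quantities as weights.
ΣP(t=1)·Q(t=0) = 3.36×30 + 39.46×16 + 26.26×54 + 5.89×32 = 100.8 + 631.36 + 1418.04 + 188.48 = 2338.68
ΣP(t=0)·Q(t=0) = 3.87×30 + 30.64×16 + 19.05×54 + 4.38×32 = 116.1 + 490.24 + 1028.7 + 140.16 = 1775.2
Index = 2338.68 / 1775.2 × 100 = 131.7418

131.7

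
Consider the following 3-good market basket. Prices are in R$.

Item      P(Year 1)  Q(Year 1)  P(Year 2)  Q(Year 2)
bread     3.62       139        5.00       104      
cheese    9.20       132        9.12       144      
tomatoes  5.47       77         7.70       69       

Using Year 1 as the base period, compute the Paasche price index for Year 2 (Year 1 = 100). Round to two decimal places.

113.75

Paasche price index uses current-period quantities as weights.
ΣP(Year 2)·Q(Year 2) = 5.00×104 + 9.12×144 + 7.70×69 = 520 + 1313.28 + 531.3 = 2364.58
ΣP(Year 1)·Q(Year 2) = 3.62×104 + 9.20×144 + 5.47×69 = 376.48 + 1324.8 + 377.43 = 2078.71
Index = 2364.58 / 2078.71 × 100 = 113.7523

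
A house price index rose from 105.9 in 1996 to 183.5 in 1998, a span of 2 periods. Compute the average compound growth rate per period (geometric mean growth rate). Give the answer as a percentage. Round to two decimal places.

Growth factor = (183.5/105.9)^(1/2) = (1.732767)^(1/2) = 1.316346
Growth rate = 1.316346 − 1 = 0.316346 = 31.6346%

31.63%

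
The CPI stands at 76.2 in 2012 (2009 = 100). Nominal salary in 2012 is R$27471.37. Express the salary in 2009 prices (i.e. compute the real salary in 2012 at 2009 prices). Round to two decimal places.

Real = Nominal ÷ (Index/100) = 27471.37 ÷ (76.2/100)
     = 27471.37 ÷ 0.762 = 36051.6667

36051.67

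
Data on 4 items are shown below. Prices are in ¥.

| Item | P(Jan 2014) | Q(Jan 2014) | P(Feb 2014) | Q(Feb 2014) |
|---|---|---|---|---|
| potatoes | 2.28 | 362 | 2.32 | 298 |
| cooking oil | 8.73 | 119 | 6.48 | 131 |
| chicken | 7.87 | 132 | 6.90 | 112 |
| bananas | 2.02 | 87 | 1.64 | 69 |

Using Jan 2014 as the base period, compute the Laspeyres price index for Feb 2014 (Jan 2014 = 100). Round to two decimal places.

Laspeyres price index uses base-period quantities as weights.
ΣP(Feb 2014)·Q(Jan 2014) = 2.32×362 + 6.48×119 + 6.90×132 + 1.64×87 = 839.84 + 771.12 + 910.8 + 142.68 = 2664.44
ΣP(Jan 2014)·Q(Jan 2014) = 2.28×362 + 8.73×119 + 7.87×132 + 2.02×87 = 825.36 + 1038.87 + 1038.84 + 175.74 = 3078.81
Index = 2664.44 / 3078.81 × 100 = 86.5412

86.54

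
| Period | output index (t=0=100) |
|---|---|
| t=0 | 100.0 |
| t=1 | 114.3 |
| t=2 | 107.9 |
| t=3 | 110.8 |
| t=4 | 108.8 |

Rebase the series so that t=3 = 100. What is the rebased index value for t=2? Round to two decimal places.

Rebased(t=2) = 107.9 / 110.8 × 100 = 97.3827

97.38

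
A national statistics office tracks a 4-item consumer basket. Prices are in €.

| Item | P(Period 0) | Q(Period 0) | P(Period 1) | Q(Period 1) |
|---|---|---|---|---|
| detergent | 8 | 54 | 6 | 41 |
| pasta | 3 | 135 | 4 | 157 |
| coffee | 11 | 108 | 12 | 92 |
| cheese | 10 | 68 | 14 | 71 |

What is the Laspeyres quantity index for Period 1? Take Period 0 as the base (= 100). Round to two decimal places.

93.20

Laspeyres quantity index uses base-period prices as weights.
ΣP(Period 0)·Q(Period 1) = 8×41 + 3×157 + 11×92 + 10×71 = 328 + 471 + 1012 + 710 = 2521
ΣP(Period 0)·Q(Period 0) = 8×54 + 3×135 + 11×108 + 10×68 = 432 + 405 + 1188 + 680 = 2705
Index = 2521 / 2705 × 100 = 93.1978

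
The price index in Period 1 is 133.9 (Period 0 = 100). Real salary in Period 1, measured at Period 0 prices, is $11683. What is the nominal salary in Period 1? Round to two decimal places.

15643.54

Nominal = Real × (Index/100) = 11683 × (133.9/100)
        = 11683 × 1.339 = 15643.5370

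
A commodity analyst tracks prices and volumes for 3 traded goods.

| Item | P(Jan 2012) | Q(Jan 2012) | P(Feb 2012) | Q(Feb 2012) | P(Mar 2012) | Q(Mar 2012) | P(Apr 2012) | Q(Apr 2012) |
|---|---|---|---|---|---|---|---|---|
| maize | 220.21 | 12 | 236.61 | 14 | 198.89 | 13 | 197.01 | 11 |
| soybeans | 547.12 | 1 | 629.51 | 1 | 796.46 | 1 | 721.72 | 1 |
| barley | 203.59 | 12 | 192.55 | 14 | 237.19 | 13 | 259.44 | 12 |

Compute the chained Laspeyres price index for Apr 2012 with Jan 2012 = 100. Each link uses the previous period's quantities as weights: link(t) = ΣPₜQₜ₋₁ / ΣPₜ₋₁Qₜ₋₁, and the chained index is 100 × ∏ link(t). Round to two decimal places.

109.82

Link Jan 2012→Feb 2012:
ΣP(Feb 2012)Q(Jan 2012) = 236.61×12 + 629.51×1 + 192.55×12 = 2839.32 + 629.51 + 2310.6 = 5779.43
ΣP(Jan 2012)Q(Jan 2012) = 220.21×12 + 547.12×1 + 203.59×12 = 2642.52 + 547.12 + 2443.08 = 5632.72
link = 5779.43/5632.72 = 1.026046
Link Feb 2012→Mar 2012:
ΣP(Mar 2012)Q(Feb 2012) = 198.89×14 + 796.46×1 + 237.19×14 = 2784.46 + 796.46 + 3320.66 = 6901.58
ΣP(Feb 2012)Q(Feb 2012) = 236.61×14 + 629.51×1 + 192.55×14 = 3312.54 + 629.51 + 2695.7 = 6637.75
link = 6901.58/6637.75 = 1.039747
Link Mar 2012→Apr 2012:
ΣP(Apr 2012)Q(Mar 2012) = 197.01×13 + 721.72×1 + 259.44×13 = 2561.13 + 721.72 + 3372.72 = 6655.57
ΣP(Mar 2012)Q(Mar 2012) = 198.89×13 + 796.46×1 + 237.19×13 = 2585.57 + 796.46 + 3083.47 = 6465.5
link = 6655.57/6465.5 = 1.029398
Chained index = 100 × 1.026046 × 1.039747 × 1.029398 = 109.8190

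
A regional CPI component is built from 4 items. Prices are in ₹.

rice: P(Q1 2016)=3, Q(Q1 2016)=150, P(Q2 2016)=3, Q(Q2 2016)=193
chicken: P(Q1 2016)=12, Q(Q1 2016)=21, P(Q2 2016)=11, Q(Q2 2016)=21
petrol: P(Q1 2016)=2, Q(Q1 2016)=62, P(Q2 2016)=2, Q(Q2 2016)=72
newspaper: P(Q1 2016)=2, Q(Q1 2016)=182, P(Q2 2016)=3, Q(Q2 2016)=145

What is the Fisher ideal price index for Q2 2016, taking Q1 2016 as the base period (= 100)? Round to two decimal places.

111.65

Laspeyres component (base-period weights):
ΣP(Q2 2016)Q(Q1 2016) = 3×150 + 11×21 + 2×62 + 3×182 = 450 + 231 + 124 + 546 = 1351
ΣP(Q1 2016)Q(Q1 2016) = 3×150 + 12×21 + 2×62 + 2×182 = 450 + 252 + 124 + 364 = 1190
L = 1351 / 1190 × 100 = 113.5294
Paasche component (current-period weights):
ΣP(Q2 2016)Q(Q2 2016) = 3×193 + 11×21 + 2×72 + 3×145 = 579 + 231 + 144 + 435 = 1389
ΣP(Q1 2016)Q(Q2 2016) = 3×193 + 12×21 + 2×72 + 2×145 = 579 + 252 + 144 + 290 = 1265
P = 1389 / 1265 × 100 = 109.8024
Fisher = √(L × P) = √(113.5294 × 109.8024) = 111.6503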